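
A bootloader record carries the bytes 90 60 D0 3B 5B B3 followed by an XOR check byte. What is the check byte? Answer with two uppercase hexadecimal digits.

F3

XOR the bytes together:
  start with 0x90
  0x90 ⊕ 0x60 = 0xF0
  0xF0 ⊕ 0xD0 = 0x20
  0x20 ⊕ 0x3B = 0x1B
  0x1B ⊕ 0x5B = 0x40
  0x40 ⊕ 0xB3 = 0xF3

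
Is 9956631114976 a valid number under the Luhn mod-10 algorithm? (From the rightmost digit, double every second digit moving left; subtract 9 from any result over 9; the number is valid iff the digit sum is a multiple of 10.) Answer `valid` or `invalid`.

From the right, keep odd positions and double even positions (subtract 9 from any doubled value over 9):
  doubled (positions 2,4,...): 5 8 2 6 3 9 → sum 33
  kept (positions 1,3,...): 6 9 1 1 6 5 9 → sum 37
Total = 70.
70 mod 10 = 0, so the number is valid.

valid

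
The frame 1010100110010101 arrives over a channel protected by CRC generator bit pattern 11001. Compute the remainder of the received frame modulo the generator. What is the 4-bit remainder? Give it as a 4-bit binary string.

Modulo-2 division of 1010100110010101 by 11001:
  pos 0: 10101 XOR 11001 = 01100
  pos 1: 11000 XOR 11001 = 00001
  pos 5: 10110 XOR 11001 = 01111
  pos 6: 11110 XOR 11001 = 00111
  pos 8: 11110 XOR 11001 = 00111
  pos 10: 11110 XOR 11001 = 00111
Remainder = 1111 (nonzero — an error is detected).

1111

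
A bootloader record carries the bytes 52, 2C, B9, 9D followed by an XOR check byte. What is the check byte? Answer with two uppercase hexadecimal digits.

XOR the bytes together:
  start with 0x52
  0x52 ⊕ 0x2C = 0x7E
  0x7E ⊕ 0xB9 = 0xC7
  0xC7 ⊕ 0x9D = 0x5A

5A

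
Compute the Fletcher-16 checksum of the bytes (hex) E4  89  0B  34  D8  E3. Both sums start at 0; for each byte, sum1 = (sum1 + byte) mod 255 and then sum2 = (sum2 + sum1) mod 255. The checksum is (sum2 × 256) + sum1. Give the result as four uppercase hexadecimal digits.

Running sums (mod 255):
  after byte 0 (E4): sum1=228, sum2=228
  after byte 1 (89): sum1=110, sum2=83
  after byte 2 (0B): sum1=121, sum2=204
  after byte 3 (34): sum1=173, sum2=122
  after byte 4 (D8): sum1=134, sum2=1
  after byte 5 (E3): sum1=106, sum2=107
Checksum = sum2·256 + sum1 = 107·256 + 106 = 27498 = 0x6B6A.

6B6A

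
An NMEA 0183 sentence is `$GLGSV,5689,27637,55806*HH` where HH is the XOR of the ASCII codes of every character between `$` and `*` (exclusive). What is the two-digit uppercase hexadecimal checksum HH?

XOR the ASCII codes of the payload characters:
  'G' = 0x47 → acc = 0x47
  'L' = 0x4C → acc = 0x0B
  'G' = 0x47 → acc = 0x4C
  'S' = 0x53 → acc = 0x1F
  'V' = 0x56 → acc = 0x49
  ',' = 0x2C → acc = 0x65
  '5' = 0x35 → acc = 0x50
  '6' = 0x36 → acc = 0x66
  '8' = 0x38 → acc = 0x5E
  '9' = 0x39 → acc = 0x67
  ',' = 0x2C → acc = 0x4B
  '2' = 0x32 → acc = 0x79
  '7' = 0x37 → acc = 0x4E
  '6' = 0x36 → acc = 0x78
  '3' = 0x33 → acc = 0x4B
  '7' = 0x37 → acc = 0x7C
  ',' = 0x2C → acc = 0x50
  '5' = 0x35 → acc = 0x65
  '5' = 0x35 → acc = 0x50
  '8' = 0x38 → acc = 0x68
  '0' = 0x30 → acc = 0x58
  '6' = 0x36 → acc = 0x6E
Checksum = 0x6E.

6E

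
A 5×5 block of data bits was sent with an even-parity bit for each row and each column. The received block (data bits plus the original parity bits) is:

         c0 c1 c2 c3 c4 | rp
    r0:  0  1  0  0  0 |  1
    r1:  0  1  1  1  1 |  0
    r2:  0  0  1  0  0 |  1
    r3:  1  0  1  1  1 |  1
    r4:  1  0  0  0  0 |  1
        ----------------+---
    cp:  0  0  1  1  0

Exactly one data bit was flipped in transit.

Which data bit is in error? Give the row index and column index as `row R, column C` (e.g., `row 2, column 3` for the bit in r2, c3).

Recompute each row's even parity and compare to rp:
  r0: data parity 1, sent rp 1 → ok
  r1: data parity 0, sent rp 0 → ok
  r2: data parity 1, sent rp 1 → ok
  r3: data parity 0, sent rp 1 → mismatch
  r4: data parity 1, sent rp 1 → ok
Recompute each column's even parity and compare to cp:
  c0: data parity 0, sent cp 0 → ok
  c1: data parity 0, sent cp 0 → ok
  c2: data parity 1, sent cp 1 → ok
  c3: data parity 0, sent cp 1 → mismatch
  c4: data parity 0, sent cp 0 → ok
Exactly one row (r3) and one column (c3) fail → the flipped bit is at their intersection.

row 3, column 3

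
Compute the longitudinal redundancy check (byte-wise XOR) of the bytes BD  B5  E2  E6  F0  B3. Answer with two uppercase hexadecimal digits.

XOR the bytes together:
  start with 0xBD
  0xBD ⊕ 0xB5 = 0x08
  0x08 ⊕ 0xE2 = 0xEA
  0xEA ⊕ 0xE6 = 0x0C
  0x0C ⊕ 0xF0 = 0xFC
  0xFC ⊕ 0xB3 = 0x4F

4F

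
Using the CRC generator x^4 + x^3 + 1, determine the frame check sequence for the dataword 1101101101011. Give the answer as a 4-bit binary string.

Append 4 zeros: 11011011010110000. Divide by 11001 (XOR where the leading bit is 1):
  pos 0: 11011 XOR 11001 = 00010
  pos 3: 10011 XOR 11001 = 01010
  pos 4: 10100 XOR 11001 = 01101
  pos 5: 11011 XOR 11001 = 00010
  pos 8: 10011 XOR 11001 = 01010
  pos 9: 10100 XOR 11001 = 01101
  pos 10: 11010 XOR 11001 = 00011
Remainder (last 4 bits) = 1100. This is the CRC / FCS.

1100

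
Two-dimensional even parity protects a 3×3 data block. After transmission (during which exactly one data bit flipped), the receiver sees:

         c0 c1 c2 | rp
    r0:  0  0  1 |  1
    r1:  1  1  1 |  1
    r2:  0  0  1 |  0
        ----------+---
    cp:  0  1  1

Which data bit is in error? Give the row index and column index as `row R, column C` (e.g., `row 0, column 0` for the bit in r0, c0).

Recompute each row's even parity and compare to rp:
  r0: data parity 1, sent rp 1 → ok
  r1: data parity 1, sent rp 1 → ok
  r2: data parity 1, sent rp 0 → mismatch
Recompute each column's even parity and compare to cp:
  c0: data parity 1, sent cp 0 → mismatch
  c1: data parity 1, sent cp 1 → ok
  c2: data parity 1, sent cp 1 → ok
Exactly one row (r2) and one column (c0) fail → the flipped bit is at their intersection.

row 2, column 0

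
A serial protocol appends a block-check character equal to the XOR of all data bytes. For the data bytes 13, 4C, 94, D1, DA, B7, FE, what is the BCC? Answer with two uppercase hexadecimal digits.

89

XOR the bytes together:
  start with 0x13
  0x13 ⊕ 0x4C = 0x5F
  0x5F ⊕ 0x94 = 0xCB
  0xCB ⊕ 0xD1 = 0x1A
  0x1A ⊕ 0xDA = 0xC0
  0xC0 ⊕ 0xB7 = 0x77
  0x77 ⊕ 0xFE = 0x89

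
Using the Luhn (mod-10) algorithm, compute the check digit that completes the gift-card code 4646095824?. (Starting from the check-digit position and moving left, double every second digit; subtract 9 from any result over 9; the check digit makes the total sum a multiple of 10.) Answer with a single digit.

5

Partial digits right→left: 4 2 8 5 9 0 6 4 6 4
Double every second digit counting from the check-digit position (so the 1st, 3rd, 5th, ... of the partial from the right).
  doubled (with −9 where >9): 8 7 9 3 3 → sum 30
  kept as-is: 2 5 0 4 4 → sum 15
Total = 30 + 15 = 45.
Check digit = (10 − (45 mod 10)) mod 10 = 5.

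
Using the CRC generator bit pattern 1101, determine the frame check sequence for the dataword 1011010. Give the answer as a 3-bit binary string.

100

Append 3 zeros: 1011010000. Divide by 1101 (XOR where the leading bit is 1):
  pos 0: 1011 XOR 1101 = 0110
  pos 1: 1100 XOR 1101 = 0001
  pos 4: 1100 XOR 1101 = 0001
Remainder (last 3 bits) = 100. This is the CRC / FCS.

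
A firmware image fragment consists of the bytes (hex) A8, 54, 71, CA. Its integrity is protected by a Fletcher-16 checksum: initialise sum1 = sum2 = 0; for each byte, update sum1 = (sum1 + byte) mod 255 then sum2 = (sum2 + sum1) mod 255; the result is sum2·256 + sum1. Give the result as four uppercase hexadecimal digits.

4D39

Running sums (mod 255):
  after byte 0 (A8): sum1=168, sum2=168
  after byte 1 (54): sum1=252, sum2=165
  after byte 2 (71): sum1=110, sum2=20
  after byte 3 (CA): sum1=57, sum2=77
Checksum = sum2·256 + sum1 = 77·256 + 57 = 19769 = 0x4D39.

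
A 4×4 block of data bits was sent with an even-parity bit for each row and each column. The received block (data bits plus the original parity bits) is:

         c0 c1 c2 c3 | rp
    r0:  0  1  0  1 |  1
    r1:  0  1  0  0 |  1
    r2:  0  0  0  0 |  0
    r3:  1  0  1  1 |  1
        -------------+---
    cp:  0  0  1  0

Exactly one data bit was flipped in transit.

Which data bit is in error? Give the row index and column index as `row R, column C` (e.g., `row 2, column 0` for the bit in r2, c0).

row 0, column 0

Recompute each row's even parity and compare to rp:
  r0: data parity 0, sent rp 1 → mismatch
  r1: data parity 1, sent rp 1 → ok
  r2: data parity 0, sent rp 0 → ok
  r3: data parity 1, sent rp 1 → ok
Recompute each column's even parity and compare to cp:
  c0: data parity 1, sent cp 0 → mismatch
  c1: data parity 0, sent cp 0 → ok
  c2: data parity 1, sent cp 1 → ok
  c3: data parity 0, sent cp 0 → ok
Exactly one row (r0) and one column (c0) fail → the flipped bit is at their intersection.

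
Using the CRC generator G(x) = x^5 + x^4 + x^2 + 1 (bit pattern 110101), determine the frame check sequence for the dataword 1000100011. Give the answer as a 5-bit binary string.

Append 5 zeros: 100010001100000. Divide by 110101 (XOR where the leading bit is 1):
  pos 0: 100010 XOR 110101 = 010111
  pos 1: 101110 XOR 110101 = 011011
  pos 2: 110110 XOR 110101 = 000011
  pos 6: 111100 XOR 110101 = 001001
  pos 8: 100100 XOR 110101 = 010001
  pos 9: 100010 XOR 110101 = 010111
Remainder (last 5 bits) = 10111. This is the CRC / FCS.

10111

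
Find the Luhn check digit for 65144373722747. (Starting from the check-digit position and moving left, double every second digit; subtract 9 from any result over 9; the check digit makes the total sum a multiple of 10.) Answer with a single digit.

Partial digits right→left: 7 4 7 2 2 7 3 7 3 4 4 1 5 6
Double every second digit counting from the check-digit position (so the 1st, 3rd, 5th, ... of the partial from the right).
  doubled (with −9 where >9): 5 5 4 6 6 8 1 → sum 35
  kept as-is: 4 2 7 7 4 1 6 → sum 31
Total = 35 + 31 = 66.
Check digit = (10 − (66 mod 10)) mod 10 = 4.

4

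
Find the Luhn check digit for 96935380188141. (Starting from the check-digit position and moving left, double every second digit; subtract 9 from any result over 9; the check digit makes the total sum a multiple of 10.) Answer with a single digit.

Partial digits right→left: 1 4 1 8 8 1 0 8 3 5 3 9 6 9
Double every second digit counting from the check-digit position (so the 1st, 3rd, 5th, ... of the partial from the right).
  doubled (with −9 where >9): 2 2 7 0 6 6 3 → sum 26
  kept as-is: 4 8 1 8 5 9 9 → sum 44
Total = 26 + 44 = 70.
Check digit = (10 − (70 mod 10)) mod 10 = 0.

0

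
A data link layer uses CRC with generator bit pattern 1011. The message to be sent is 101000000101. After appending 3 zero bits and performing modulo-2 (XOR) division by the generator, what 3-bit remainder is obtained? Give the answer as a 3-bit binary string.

Append 3 zeros: 101000000101000. Divide by 1011 (XOR where the leading bit is 1):
  pos 0: 1010 XOR 1011 = 0001
  pos 3: 1000 XOR 1011 = 0011
  pos 5: 1100 XOR 1011 = 0111
  pos 6: 1111 XOR 1011 = 0100
  pos 7: 1000 XOR 1011 = 0011
  pos 9: 1110 XOR 1011 = 0101
  pos 10: 1010 XOR 1011 = 0001
Remainder (last 3 bits) = 010. This is the CRC / FCS.

010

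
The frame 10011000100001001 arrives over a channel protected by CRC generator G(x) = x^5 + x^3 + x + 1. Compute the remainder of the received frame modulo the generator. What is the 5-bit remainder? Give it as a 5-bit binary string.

Modulo-2 division of 10011000100001001 by 101011:
  pos 0: 100110 XOR 101011 = 001101
  pos 2: 110100 XOR 101011 = 011111
  pos 3: 111111 XOR 101011 = 010100
  pos 4: 101000 XOR 101011 = 000011
  pos 8: 110001 XOR 101011 = 011010
  pos 9: 110100 XOR 101011 = 011111
  pos 10: 111110 XOR 101011 = 010101
  pos 11: 101011 XOR 101011 = 000000
Remainder = 00000 (zero — the frame passes the CRC check).

00000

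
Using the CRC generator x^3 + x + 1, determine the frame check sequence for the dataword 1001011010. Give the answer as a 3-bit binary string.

001

Append 3 zeros: 1001011010000. Divide by 1011 (XOR where the leading bit is 1):
  pos 0: 1001 XOR 1011 = 0010
  pos 2: 1001 XOR 1011 = 0010
  pos 4: 1010 XOR 1011 = 0001
  pos 7: 1100 XOR 1011 = 0111
  pos 8: 1110 XOR 1011 = 0101
  pos 9: 1010 XOR 1011 = 0001
Remainder (last 3 bits) = 001. This is the CRC / FCS.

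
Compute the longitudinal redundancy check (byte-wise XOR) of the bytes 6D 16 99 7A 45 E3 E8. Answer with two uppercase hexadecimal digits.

XOR the bytes together:
  start with 0x6D
  0x6D ⊕ 0x16 = 0x7B
  0x7B ⊕ 0x99 = 0xE2
  0xE2 ⊕ 0x7A = 0x98
  0x98 ⊕ 0x45 = 0xDD
  0xDD ⊕ 0xE3 = 0x3E
  0x3E ⊕ 0xE8 = 0xD6

D6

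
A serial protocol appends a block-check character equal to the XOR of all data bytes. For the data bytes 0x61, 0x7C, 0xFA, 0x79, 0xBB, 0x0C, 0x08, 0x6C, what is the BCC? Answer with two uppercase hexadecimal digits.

4D

XOR the bytes together:
  start with 0x61
  0x61 ⊕ 0x7C = 0x1D
  0x1D ⊕ 0xFA = 0xE7
  0xE7 ⊕ 0x79 = 0x9E
  0x9E ⊕ 0xBB = 0x25
  0x25 ⊕ 0x0C = 0x29
  0x29 ⊕ 0x08 = 0x21
  0x21 ⊕ 0x6C = 0x4D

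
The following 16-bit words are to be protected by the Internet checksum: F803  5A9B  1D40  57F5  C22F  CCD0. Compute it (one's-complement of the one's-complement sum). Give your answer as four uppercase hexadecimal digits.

One's-complement addition (fold any carry out of bit 15 back into bit 0):
  0xF803 + 0x5A9B = 0x1529E → wrap carry → 0x529F
  0x529F + 0x1D40 = 0x06FDF
  0x6FDF + 0x57F5 = 0x0C7D4
  0xC7D4 + 0xC22F = 0x18A03 → wrap carry → 0x8A04
  0x8A04 + 0xCCD0 = 0x156D4 → wrap carry → 0x56D5
One's-complement sum = 0x56D5.
Checksum = ~0x56D5 & 0xFFFF = 0xA92A.

A92A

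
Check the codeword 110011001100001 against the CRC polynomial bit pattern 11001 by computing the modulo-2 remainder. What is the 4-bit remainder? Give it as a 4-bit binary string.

Modulo-2 division of 110011001100001 by 11001:
  pos 0: 11001 XOR 11001 = 00000
  pos 5: 10011 XOR 11001 = 01010
  pos 6: 10100 XOR 11001 = 01101
  pos 7: 11010 XOR 11001 = 00011
  pos 10: 11001 XOR 11001 = 00000
Remainder = 0000 (zero — the frame passes the CRC check).

0000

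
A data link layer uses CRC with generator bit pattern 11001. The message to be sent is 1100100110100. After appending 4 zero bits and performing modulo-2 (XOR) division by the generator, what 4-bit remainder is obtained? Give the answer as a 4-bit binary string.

0100

Append 4 zeros: 11001001101000000. Divide by 11001 (XOR where the leading bit is 1):
  pos 0: 11001 XOR 11001 = 00000
  pos 7: 11010 XOR 11001 = 00011
  pos 10: 11000 XOR 11001 = 00001
Remainder (last 4 bits) = 0100. This is the CRC / FCS.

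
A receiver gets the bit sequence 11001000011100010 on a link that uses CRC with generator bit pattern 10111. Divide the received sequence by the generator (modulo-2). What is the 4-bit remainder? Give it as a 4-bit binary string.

Modulo-2 division of 11001000011100010 by 10111:
  pos 0: 11001 XOR 10111 = 01110
  pos 1: 11100 XOR 10111 = 01011
  pos 2: 10110 XOR 10111 = 00001
  pos 6: 10011 XOR 10111 = 00100
  pos 8: 10010 XOR 10111 = 00101
  pos 10: 10100 XOR 10111 = 00011
Remainder = 1110 (nonzero — an error is detected).

1110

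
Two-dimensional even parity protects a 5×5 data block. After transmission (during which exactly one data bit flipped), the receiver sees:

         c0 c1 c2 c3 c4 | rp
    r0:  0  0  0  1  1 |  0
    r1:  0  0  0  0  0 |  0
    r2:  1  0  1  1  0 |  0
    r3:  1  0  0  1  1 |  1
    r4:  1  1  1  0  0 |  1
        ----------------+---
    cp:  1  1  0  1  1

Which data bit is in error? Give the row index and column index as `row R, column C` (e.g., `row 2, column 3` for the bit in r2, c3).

row 2, column 4

Recompute each row's even parity and compare to rp:
  r0: data parity 0, sent rp 0 → ok
  r1: data parity 0, sent rp 0 → ok
  r2: data parity 1, sent rp 0 → mismatch
  r3: data parity 1, sent rp 1 → ok
  r4: data parity 1, sent rp 1 → ok
Recompute each column's even parity and compare to cp:
  c0: data parity 1, sent cp 1 → ok
  c1: data parity 1, sent cp 1 → ok
  c2: data parity 0, sent cp 0 → ok
  c3: data parity 1, sent cp 1 → ok
  c4: data parity 0, sent cp 1 → mismatch
Exactly one row (r2) and one column (c4) fail → the flipped bit is at their intersection.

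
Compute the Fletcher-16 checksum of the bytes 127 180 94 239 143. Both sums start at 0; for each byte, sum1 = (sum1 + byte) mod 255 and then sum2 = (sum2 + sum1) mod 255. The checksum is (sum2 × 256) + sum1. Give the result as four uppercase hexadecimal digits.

DA12

Running sums (mod 255):
  after byte 0 (127): sum1=127, sum2=127
  after byte 1 (180): sum1=52, sum2=179
  after byte 2 (94): sum1=146, sum2=70
  after byte 3 (239): sum1=130, sum2=200
  after byte 4 (143): sum1=18, sum2=218
Checksum = sum2·256 + sum1 = 218·256 + 18 = 55826 = 0xDA12.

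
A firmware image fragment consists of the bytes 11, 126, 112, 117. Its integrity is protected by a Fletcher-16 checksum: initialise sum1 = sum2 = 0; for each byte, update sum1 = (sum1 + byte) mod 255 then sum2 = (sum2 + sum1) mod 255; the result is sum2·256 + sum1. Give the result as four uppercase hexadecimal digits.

FD6F

Running sums (mod 255):
  after byte 0 (11): sum1=11, sum2=11
  after byte 1 (126): sum1=137, sum2=148
  after byte 2 (112): sum1=249, sum2=142
  after byte 3 (117): sum1=111, sum2=253
Checksum = sum2·256 + sum1 = 253·256 + 111 = 64879 = 0xFD6F.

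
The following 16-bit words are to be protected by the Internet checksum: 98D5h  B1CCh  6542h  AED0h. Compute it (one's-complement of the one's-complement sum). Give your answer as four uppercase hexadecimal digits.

A14A

One's-complement addition (fold any carry out of bit 15 back into bit 0):
  0x98D5 + 0xB1CC = 0x14AA1 → wrap carry → 0x4AA2
  0x4AA2 + 0x6542 = 0x0AFE4
  0xAFE4 + 0xAED0 = 0x15EB4 → wrap carry → 0x5EB5
One's-complement sum = 0x5EB5.
Checksum = ~0x5EB5 & 0xFFFF = 0xA14A.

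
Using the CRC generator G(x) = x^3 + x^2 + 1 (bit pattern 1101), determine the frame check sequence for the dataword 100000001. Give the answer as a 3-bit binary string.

010

Append 3 zeros: 100000001000. Divide by 1101 (XOR where the leading bit is 1):
  pos 0: 1000 XOR 1101 = 0101
  pos 1: 1010 XOR 1101 = 0111
  pos 2: 1110 XOR 1101 = 0011
  pos 4: 1100 XOR 1101 = 0001
  pos 7: 1100 XOR 1101 = 0001
Remainder (last 3 bits) = 010. This is the CRC / FCS.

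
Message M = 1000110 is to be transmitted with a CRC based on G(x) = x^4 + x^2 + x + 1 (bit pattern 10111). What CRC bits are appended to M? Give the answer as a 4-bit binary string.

1101

Append 4 zeros: 10001100000. Divide by 10111 (XOR where the leading bit is 1):
  pos 0: 10001 XOR 10111 = 00110
  pos 2: 11010 XOR 10111 = 01101
  pos 3: 11010 XOR 10111 = 01101
  pos 4: 11010 XOR 10111 = 01101
  pos 5: 11010 XOR 10111 = 01101
  pos 6: 11010 XOR 10111 = 01101
Remainder (last 4 bits) = 1101. This is the CRC / FCS.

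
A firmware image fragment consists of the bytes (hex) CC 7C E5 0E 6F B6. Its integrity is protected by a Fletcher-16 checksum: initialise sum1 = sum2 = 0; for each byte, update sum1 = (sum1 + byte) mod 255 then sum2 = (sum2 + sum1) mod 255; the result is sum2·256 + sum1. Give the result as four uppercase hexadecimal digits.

Running sums (mod 255):
  after byte 0 (CC): sum1=204, sum2=204
  after byte 1 (7C): sum1=73, sum2=22
  after byte 2 (E5): sum1=47, sum2=69
  after byte 3 (0E): sum1=61, sum2=130
  after byte 4 (6F): sum1=172, sum2=47
  after byte 5 (B6): sum1=99, sum2=146
Checksum = sum2·256 + sum1 = 146·256 + 99 = 37475 = 0x9263.

9263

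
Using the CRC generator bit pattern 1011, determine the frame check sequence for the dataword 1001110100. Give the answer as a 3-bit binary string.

111

Append 3 zeros: 1001110100000. Divide by 1011 (XOR where the leading bit is 1):
  pos 0: 1001 XOR 1011 = 0010
  pos 2: 1011 XOR 1011 = 0000
  pos 7: 1000 XOR 1011 = 0011
  pos 9: 1100 XOR 1011 = 0111
Remainder (last 3 bits) = 111. This is the CRC / FCS.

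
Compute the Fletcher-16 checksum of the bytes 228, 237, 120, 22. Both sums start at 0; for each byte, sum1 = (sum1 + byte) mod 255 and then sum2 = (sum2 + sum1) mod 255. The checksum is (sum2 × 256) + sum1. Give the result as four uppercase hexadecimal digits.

6461

Running sums (mod 255):
  after byte 0 (228): sum1=228, sum2=228
  after byte 1 (237): sum1=210, sum2=183
  after byte 2 (120): sum1=75, sum2=3
  after byte 3 (22): sum1=97, sum2=100
Checksum = sum2·256 + sum1 = 100·256 + 97 = 25697 = 0x6461.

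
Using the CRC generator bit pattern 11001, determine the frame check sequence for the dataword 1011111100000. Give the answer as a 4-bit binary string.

1001

Append 4 zeros: 10111111000000000. Divide by 11001 (XOR where the leading bit is 1):
  pos 0: 10111 XOR 11001 = 01110
  pos 1: 11101 XOR 11001 = 00100
  pos 3: 10011 XOR 11001 = 01010
  pos 4: 10100 XOR 11001 = 01101
  pos 5: 11010 XOR 11001 = 00011
  pos 8: 11000 XOR 11001 = 00001
  pos 12: 10000 XOR 11001 = 01001
Remainder (last 4 bits) = 1001. This is the CRC / FCS.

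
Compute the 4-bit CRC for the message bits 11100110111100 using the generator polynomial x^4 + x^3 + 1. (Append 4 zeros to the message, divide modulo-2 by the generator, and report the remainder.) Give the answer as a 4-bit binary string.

Append 4 zeros: 111001101111000000. Divide by 11001 (XOR where the leading bit is 1):
  pos 0: 11100 XOR 11001 = 00101
  pos 2: 10111 XOR 11001 = 01110
  pos 3: 11100 XOR 11001 = 00101
  pos 5: 10111 XOR 11001 = 01110
  pos 6: 11101 XOR 11001 = 00100
  pos 8: 10010 XOR 11001 = 01011
  pos 9: 10110 XOR 11001 = 01111
  pos 10: 11110 XOR 11001 = 00111
  pos 12: 11100 XOR 11001 = 00101
Remainder (last 4 bits) = 1010. This is the CRC / FCS.

1010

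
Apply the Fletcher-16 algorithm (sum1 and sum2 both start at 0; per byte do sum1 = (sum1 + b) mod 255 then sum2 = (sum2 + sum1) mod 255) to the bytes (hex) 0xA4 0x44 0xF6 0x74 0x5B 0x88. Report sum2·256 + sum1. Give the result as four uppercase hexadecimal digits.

Running sums (mod 255):
  after byte 0 (0xA4): sum1=164, sum2=164
  after byte 1 (0x44): sum1=232, sum2=141
  after byte 2 (0xF6): sum1=223, sum2=109
  after byte 3 (0x74): sum1=84, sum2=193
  after byte 4 (0x5B): sum1=175, sum2=113
  after byte 5 (0x88): sum1=56, sum2=169
Checksum = sum2·256 + sum1 = 169·256 + 56 = 43320 = 0xA938.

A938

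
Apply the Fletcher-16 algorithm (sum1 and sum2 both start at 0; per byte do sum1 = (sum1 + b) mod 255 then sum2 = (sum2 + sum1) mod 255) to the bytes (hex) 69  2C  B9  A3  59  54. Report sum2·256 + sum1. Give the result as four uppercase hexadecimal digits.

Running sums (mod 255):
  after byte 0 (69): sum1=105, sum2=105
  after byte 1 (2C): sum1=149, sum2=254
  after byte 2 (B9): sum1=79, sum2=78
  after byte 3 (A3): sum1=242, sum2=65
  after byte 4 (59): sum1=76, sum2=141
  after byte 5 (54): sum1=160, sum2=46
Checksum = sum2·256 + sum1 = 46·256 + 160 = 11936 = 0x2EA0.

2EA0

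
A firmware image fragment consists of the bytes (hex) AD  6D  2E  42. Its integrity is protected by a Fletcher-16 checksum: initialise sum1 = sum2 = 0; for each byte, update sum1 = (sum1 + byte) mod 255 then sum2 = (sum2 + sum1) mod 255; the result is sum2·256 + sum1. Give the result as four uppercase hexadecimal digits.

Running sums (mod 255):
  after byte 0 (AD): sum1=173, sum2=173
  after byte 1 (6D): sum1=27, sum2=200
  after byte 2 (2E): sum1=73, sum2=18
  after byte 3 (42): sum1=139, sum2=157
Checksum = sum2·256 + sum1 = 157·256 + 139 = 40331 = 0x9D8B.

9D8B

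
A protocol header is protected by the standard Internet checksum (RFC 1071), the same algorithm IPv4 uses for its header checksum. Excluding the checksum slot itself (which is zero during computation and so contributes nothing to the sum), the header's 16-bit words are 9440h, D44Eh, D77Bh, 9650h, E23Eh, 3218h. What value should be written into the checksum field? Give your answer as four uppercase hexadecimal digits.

154D

One's-complement addition (fold any carry out of bit 15 back into bit 0):
  0x9440 + 0xD44E = 0x1688E → wrap carry → 0x688F
  0x688F + 0xD77B = 0x1400A → wrap carry → 0x400B
  0x400B + 0x9650 = 0x0D65B
  0xD65B + 0xE23E = 0x1B899 → wrap carry → 0xB89A
  0xB89A + 0x3218 = 0x0EAB2
One's-complement sum = 0xEAB2.
Checksum = ~0xEAB2 & 0xFFFF = 0x154D.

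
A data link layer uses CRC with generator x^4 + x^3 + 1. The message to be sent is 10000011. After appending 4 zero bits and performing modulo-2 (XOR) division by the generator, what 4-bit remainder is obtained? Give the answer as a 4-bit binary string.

Append 4 zeros: 100000110000. Divide by 11001 (XOR where the leading bit is 1):
  pos 0: 10000 XOR 11001 = 01001
  pos 1: 10010 XOR 11001 = 01011
  pos 2: 10111 XOR 11001 = 01110
  pos 3: 11101 XOR 11001 = 00100
  pos 5: 10000 XOR 11001 = 01001
  pos 6: 10010 XOR 11001 = 01011
  pos 7: 10110 XOR 11001 = 01111
Remainder (last 4 bits) = 1111. This is the CRC / FCS.

1111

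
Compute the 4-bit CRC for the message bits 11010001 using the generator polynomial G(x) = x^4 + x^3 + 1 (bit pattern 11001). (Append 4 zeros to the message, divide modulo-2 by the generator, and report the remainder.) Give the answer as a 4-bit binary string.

0000

Append 4 zeros: 110100010000. Divide by 11001 (XOR where the leading bit is 1):
  pos 0: 11010 XOR 11001 = 00011
  pos 3: 11001 XOR 11001 = 00000
Remainder (last 4 bits) = 0000. This is the CRC / FCS.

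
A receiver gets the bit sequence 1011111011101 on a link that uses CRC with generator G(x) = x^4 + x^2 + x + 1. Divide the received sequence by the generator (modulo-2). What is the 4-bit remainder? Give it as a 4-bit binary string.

Modulo-2 division of 1011111011101 by 10111:
  pos 0: 10111 XOR 10111 = 00000
  pos 5: 11011 XOR 10111 = 01100
  pos 6: 11001 XOR 10111 = 01110
  pos 7: 11100 XOR 10111 = 01011
  pos 8: 10111 XOR 10111 = 00000
Remainder = 0000 (zero — the frame passes the CRC check).

0000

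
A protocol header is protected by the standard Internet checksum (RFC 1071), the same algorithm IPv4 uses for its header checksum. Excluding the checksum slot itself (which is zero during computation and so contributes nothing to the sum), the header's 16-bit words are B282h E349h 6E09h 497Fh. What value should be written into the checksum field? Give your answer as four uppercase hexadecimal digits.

One's-complement addition (fold any carry out of bit 15 back into bit 0):
  0xB282 + 0xE349 = 0x195CB → wrap carry → 0x95CC
  0x95CC + 0x6E09 = 0x103D5 → wrap carry → 0x03D6
  0x03D6 + 0x497F = 0x04D55
One's-complement sum = 0x4D55.
Checksum = ~0x4D55 & 0xFFFF = 0xB2AA.

B2AA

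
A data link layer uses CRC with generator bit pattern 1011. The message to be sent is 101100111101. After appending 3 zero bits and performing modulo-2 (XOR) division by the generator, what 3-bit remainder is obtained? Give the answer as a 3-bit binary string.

010

Append 3 zeros: 101100111101000. Divide by 1011 (XOR where the leading bit is 1):
  pos 0: 1011 XOR 1011 = 0000
  pos 6: 1111 XOR 1011 = 0100
  pos 7: 1000 XOR 1011 = 0011
  pos 9: 1110 XOR 1011 = 0101
  pos 10: 1010 XOR 1011 = 0001
Remainder (last 3 bits) = 010. This is the CRC / FCS.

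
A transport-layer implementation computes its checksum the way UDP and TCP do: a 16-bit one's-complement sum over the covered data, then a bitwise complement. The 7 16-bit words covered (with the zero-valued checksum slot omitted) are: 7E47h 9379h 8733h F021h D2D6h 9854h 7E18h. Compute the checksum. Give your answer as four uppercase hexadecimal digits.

8DA5

One's-complement addition (fold any carry out of bit 15 back into bit 0):
  0x7E47 + 0x9379 = 0x111C0 → wrap carry → 0x11C1
  0x11C1 + 0x8733 = 0x098F4
  0x98F4 + 0xF021 = 0x18915 → wrap carry → 0x8916
  0x8916 + 0xD2D6 = 0x15BEC → wrap carry → 0x5BED
  0x5BED + 0x9854 = 0x0F441
  0xF441 + 0x7E18 = 0x17259 → wrap carry → 0x725A
One's-complement sum = 0x725A.
Checksum = ~0x725A & 0xFFFF = 0x8DA5.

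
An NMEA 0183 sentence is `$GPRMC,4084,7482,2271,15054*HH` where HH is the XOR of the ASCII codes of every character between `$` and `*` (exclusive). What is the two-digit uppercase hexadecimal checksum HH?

XOR the ASCII codes of the payload characters:
  'G' = 0x47 → acc = 0x47
  'P' = 0x50 → acc = 0x17
  'R' = 0x52 → acc = 0x45
  'M' = 0x4D → acc = 0x08
  'C' = 0x43 → acc = 0x4B
  ',' = 0x2C → acc = 0x67
  '4' = 0x34 → acc = 0x53
  '0' = 0x30 → acc = 0x63
  '8' = 0x38 → acc = 0x5B
  '4' = 0x34 → acc = 0x6F
  ',' = 0x2C → acc = 0x43
  '7' = 0x37 → acc = 0x74
  '4' = 0x34 → acc = 0x40
  '8' = 0x38 → acc = 0x78
  '2' = 0x32 → acc = 0x4A
  ',' = 0x2C → acc = 0x66
  '2' = 0x32 → acc = 0x54
  '2' = 0x32 → acc = 0x66
  '7' = 0x37 → acc = 0x51
  '1' = 0x31 → acc = 0x60
  ',' = 0x2C → acc = 0x4C
  '1' = 0x31 → acc = 0x7D
  '5' = 0x35 → acc = 0x48
  '0' = 0x30 → acc = 0x78
  '5' = 0x35 → acc = 0x4D
  '4' = 0x34 → acc = 0x79
Checksum = 0x79.

79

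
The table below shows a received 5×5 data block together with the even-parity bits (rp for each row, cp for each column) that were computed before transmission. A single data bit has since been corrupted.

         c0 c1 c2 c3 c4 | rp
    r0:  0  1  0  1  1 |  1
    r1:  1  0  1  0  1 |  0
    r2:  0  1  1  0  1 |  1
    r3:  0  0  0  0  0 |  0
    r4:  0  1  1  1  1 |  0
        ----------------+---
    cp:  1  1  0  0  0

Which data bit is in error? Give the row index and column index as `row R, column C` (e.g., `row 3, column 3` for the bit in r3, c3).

Recompute each row's even parity and compare to rp:
  r0: data parity 1, sent rp 1 → ok
  r1: data parity 1, sent rp 0 → mismatch
  r2: data parity 1, sent rp 1 → ok
  r3: data parity 0, sent rp 0 → ok
  r4: data parity 0, sent rp 0 → ok
Recompute each column's even parity and compare to cp:
  c0: data parity 1, sent cp 1 → ok
  c1: data parity 1, sent cp 1 → ok
  c2: data parity 1, sent cp 0 → mismatch
  c3: data parity 0, sent cp 0 → ok
  c4: data parity 0, sent cp 0 → ok
Exactly one row (r1) and one column (c2) fail → the flipped bit is at their intersection.

row 1, column 2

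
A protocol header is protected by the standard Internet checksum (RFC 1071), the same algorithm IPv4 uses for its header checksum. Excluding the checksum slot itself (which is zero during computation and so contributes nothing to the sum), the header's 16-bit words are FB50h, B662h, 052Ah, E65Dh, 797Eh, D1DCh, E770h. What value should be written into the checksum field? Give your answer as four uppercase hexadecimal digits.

2FF8

One's-complement addition (fold any carry out of bit 15 back into bit 0):
  0xFB50 + 0xB662 = 0x1B1B2 → wrap carry → 0xB1B3
  0xB1B3 + 0x052A = 0x0B6DD
  0xB6DD + 0xE65D = 0x19D3A → wrap carry → 0x9D3B
  0x9D3B + 0x797E = 0x116B9 → wrap carry → 0x16BA
  0x16BA + 0xD1DC = 0x0E896
  0xE896 + 0xE770 = 0x1D006 → wrap carry → 0xD007
One's-complement sum = 0xD007.
Checksum = ~0xD007 & 0xFFFF = 0x2FF8.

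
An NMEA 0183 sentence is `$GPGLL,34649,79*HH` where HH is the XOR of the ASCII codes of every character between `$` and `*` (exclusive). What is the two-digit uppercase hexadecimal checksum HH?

62

XOR the ASCII codes of the payload characters:
  'G' = 0x47 → acc = 0x47
  'P' = 0x50 → acc = 0x17
  'G' = 0x47 → acc = 0x50
  'L' = 0x4C → acc = 0x1C
  'L' = 0x4C → acc = 0x50
  ',' = 0x2C → acc = 0x7C
  '3' = 0x33 → acc = 0x4F
  '4' = 0x34 → acc = 0x7B
  '6' = 0x36 → acc = 0x4D
  '4' = 0x34 → acc = 0x79
  '9' = 0x39 → acc = 0x40
  ',' = 0x2C → acc = 0x6C
  '7' = 0x37 → acc = 0x5B
  '9' = 0x39 → acc = 0x62
Checksum = 0x62.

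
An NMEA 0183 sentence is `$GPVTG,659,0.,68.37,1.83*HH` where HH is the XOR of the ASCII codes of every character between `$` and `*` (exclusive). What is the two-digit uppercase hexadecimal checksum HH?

46

XOR the ASCII codes of the payload characters:
  'G' = 0x47 → acc = 0x47
  'P' = 0x50 → acc = 0x17
  'V' = 0x56 → acc = 0x41
  'T' = 0x54 → acc = 0x15
  'G' = 0x47 → acc = 0x52
  ',' = 0x2C → acc = 0x7E
  '6' = 0x36 → acc = 0x48
  '5' = 0x35 → acc = 0x7D
  '9' = 0x39 → acc = 0x44
  ',' = 0x2C → acc = 0x68
  '0' = 0x30 → acc = 0x58
  '.' = 0x2E → acc = 0x76
  ',' = 0x2C → acc = 0x5A
  '6' = 0x36 → acc = 0x6C
  '8' = 0x38 → acc = 0x54
  '.' = 0x2E → acc = 0x7A
  '3' = 0x33 → acc = 0x49
  '7' = 0x37 → acc = 0x7E
  ',' = 0x2C → acc = 0x52
  '1' = 0x31 → acc = 0x63
  '.' = 0x2E → acc = 0x4D
  '8' = 0x38 → acc = 0x75
  '3' = 0x33 → acc = 0x46
Checksum = 0x46.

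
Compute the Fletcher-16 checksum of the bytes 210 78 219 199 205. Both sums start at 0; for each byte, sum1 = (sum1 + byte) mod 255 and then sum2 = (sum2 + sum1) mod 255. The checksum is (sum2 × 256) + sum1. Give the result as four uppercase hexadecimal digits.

Running sums (mod 255):
  after byte 0 (210): sum1=210, sum2=210
  after byte 1 (78): sum1=33, sum2=243
  after byte 2 (219): sum1=252, sum2=240
  after byte 3 (199): sum1=196, sum2=181
  after byte 4 (205): sum1=146, sum2=72
Checksum = sum2·256 + sum1 = 72·256 + 146 = 18578 = 0x4892.

4892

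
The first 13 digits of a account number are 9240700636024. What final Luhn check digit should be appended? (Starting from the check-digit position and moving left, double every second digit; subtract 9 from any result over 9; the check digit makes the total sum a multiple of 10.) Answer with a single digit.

8

Partial digits right→left: 4 2 0 6 3 6 0 0 7 0 4 2 9
Double every second digit counting from the check-digit position (so the 1st, 3rd, 5th, ... of the partial from the right).
  doubled (with −9 where >9): 8 0 6 0 5 8 9 → sum 36
  kept as-is: 2 6 6 0 0 2 → sum 16
Total = 36 + 16 = 52.
Check digit = (10 − (52 mod 10)) mod 10 = 8.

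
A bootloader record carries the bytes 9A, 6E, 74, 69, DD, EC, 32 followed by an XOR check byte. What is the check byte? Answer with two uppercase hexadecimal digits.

XOR the bytes together:
  start with 0x9A
  0x9A ⊕ 0x6E = 0xF4
  0xF4 ⊕ 0x74 = 0x80
  0x80 ⊕ 0x69 = 0xE9
  0xE9 ⊕ 0xDD = 0x34
  0x34 ⊕ 0xEC = 0xD8
  0xD8 ⊕ 0x32 = 0xEA

EA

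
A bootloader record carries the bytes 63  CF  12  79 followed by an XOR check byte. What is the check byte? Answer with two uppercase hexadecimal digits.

XOR the bytes together:
  start with 0x63
  0x63 ⊕ 0xCF = 0xAC
  0xAC ⊕ 0x12 = 0xBE
  0xBE ⊕ 0x79 = 0xC7

C7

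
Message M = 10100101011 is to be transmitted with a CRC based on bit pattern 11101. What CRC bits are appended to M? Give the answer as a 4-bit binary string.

Append 4 zeros: 101001010110000. Divide by 11101 (XOR where the leading bit is 1):
  pos 0: 10100 XOR 11101 = 01001
  pos 1: 10011 XOR 11101 = 01110
  pos 2: 11100 XOR 11101 = 00001
  pos 6: 11011 XOR 11101 = 00110
  pos 8: 11000 XOR 11101 = 00101
  pos 10: 10100 XOR 11101 = 01001
Remainder (last 4 bits) = 1001. This is the CRC / FCS.

1001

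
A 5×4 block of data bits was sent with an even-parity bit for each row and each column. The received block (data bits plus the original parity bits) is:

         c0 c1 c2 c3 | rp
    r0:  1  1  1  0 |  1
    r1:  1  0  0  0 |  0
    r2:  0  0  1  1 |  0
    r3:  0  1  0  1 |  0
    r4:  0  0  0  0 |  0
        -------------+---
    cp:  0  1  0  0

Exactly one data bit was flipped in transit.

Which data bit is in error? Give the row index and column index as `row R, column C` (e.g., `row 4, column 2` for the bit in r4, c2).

Recompute each row's even parity and compare to rp:
  r0: data parity 1, sent rp 1 → ok
  r1: data parity 1, sent rp 0 → mismatch
  r2: data parity 0, sent rp 0 → ok
  r3: data parity 0, sent rp 0 → ok
  r4: data parity 0, sent rp 0 → ok
Recompute each column's even parity and compare to cp:
  c0: data parity 0, sent cp 0 → ok
  c1: data parity 0, sent cp 1 → mismatch
  c2: data parity 0, sent cp 0 → ok
  c3: data parity 0, sent cp 0 → ok
Exactly one row (r1) and one column (c1) fail → the flipped bit is at their intersection.

row 1, column 1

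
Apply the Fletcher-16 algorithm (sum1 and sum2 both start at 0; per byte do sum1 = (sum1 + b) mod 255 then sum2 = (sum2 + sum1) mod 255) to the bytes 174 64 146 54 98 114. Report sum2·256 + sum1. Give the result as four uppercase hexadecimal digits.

Running sums (mod 255):
  after byte 0 (174): sum1=174, sum2=174
  after byte 1 (64): sum1=238, sum2=157
  after byte 2 (146): sum1=129, sum2=31
  after byte 3 (54): sum1=183, sum2=214
  after byte 4 (98): sum1=26, sum2=240
  after byte 5 (114): sum1=140, sum2=125
Checksum = sum2·256 + sum1 = 125·256 + 140 = 32140 = 0x7D8C.

7D8C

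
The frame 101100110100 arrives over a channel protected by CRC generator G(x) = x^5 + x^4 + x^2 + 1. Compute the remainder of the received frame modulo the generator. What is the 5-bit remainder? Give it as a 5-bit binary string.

Modulo-2 division of 101100110100 by 110101:
  pos 0: 101100 XOR 110101 = 011001
  pos 1: 110011 XOR 110101 = 000110
  pos 4: 110101 XOR 110101 = 000000
Remainder = 00000 (zero — the frame passes the CRC check).

00000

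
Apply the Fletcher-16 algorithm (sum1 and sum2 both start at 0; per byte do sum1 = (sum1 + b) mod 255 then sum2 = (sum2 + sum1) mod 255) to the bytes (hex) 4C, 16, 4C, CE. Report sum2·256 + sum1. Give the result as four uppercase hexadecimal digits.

DA7D

Running sums (mod 255):
  after byte 0 (4C): sum1=76, sum2=76
  after byte 1 (16): sum1=98, sum2=174
  after byte 2 (4C): sum1=174, sum2=93
  after byte 3 (CE): sum1=125, sum2=218
Checksum = sum2·256 + sum1 = 218·256 + 125 = 55933 = 0xDA7D.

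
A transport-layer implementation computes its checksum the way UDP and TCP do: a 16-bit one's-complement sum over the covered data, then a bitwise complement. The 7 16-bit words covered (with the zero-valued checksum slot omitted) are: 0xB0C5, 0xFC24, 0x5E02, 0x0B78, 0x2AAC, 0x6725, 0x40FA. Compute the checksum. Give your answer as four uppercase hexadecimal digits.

16CF

One's-complement addition (fold any carry out of bit 15 back into bit 0):
  0xB0C5 + 0xFC24 = 0x1ACE9 → wrap carry → 0xACEA
  0xACEA + 0x5E02 = 0x10AEC → wrap carry → 0x0AED
  0x0AED + 0x0B78 = 0x01665
  0x1665 + 0x2AAC = 0x04111
  0x4111 + 0x6725 = 0x0A836
  0xA836 + 0x40FA = 0x0E930
One's-complement sum = 0xE930.
Checksum = ~0xE930 & 0xFFFF = 0x16CF.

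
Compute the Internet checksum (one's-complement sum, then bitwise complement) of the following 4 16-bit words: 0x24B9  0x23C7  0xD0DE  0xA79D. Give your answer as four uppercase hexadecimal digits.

One's-complement addition (fold any carry out of bit 15 back into bit 0):
  0x24B9 + 0x23C7 = 0x04880
  0x4880 + 0xD0DE = 0x1195E → wrap carry → 0x195F
  0x195F + 0xA79D = 0x0C0FC
One's-complement sum = 0xC0FC.
Checksum = ~0xC0FC & 0xFFFF = 0x3F03.

3F03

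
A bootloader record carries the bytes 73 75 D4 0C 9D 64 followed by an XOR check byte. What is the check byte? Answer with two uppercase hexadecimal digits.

27

XOR the bytes together:
  start with 0x73
  0x73 ⊕ 0x75 = 0x06
  0x06 ⊕ 0xD4 = 0xD2
  0xD2 ⊕ 0x0C = 0xDE
  0xDE ⊕ 0x9D = 0x43
  0x43 ⊕ 0x64 = 0x27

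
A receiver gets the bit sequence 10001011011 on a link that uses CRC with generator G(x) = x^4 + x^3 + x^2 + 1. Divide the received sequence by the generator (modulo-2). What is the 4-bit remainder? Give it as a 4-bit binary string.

Modulo-2 division of 10001011011 by 11101:
  pos 0: 10001 XOR 11101 = 01100
  pos 1: 11000 XOR 11101 = 00101
  pos 3: 10111 XOR 11101 = 01010
  pos 4: 10100 XOR 11101 = 01001
  pos 5: 10011 XOR 11101 = 01110
  pos 6: 11101 XOR 11101 = 00000
Remainder = 0000 (zero — the frame passes the CRC check).

0000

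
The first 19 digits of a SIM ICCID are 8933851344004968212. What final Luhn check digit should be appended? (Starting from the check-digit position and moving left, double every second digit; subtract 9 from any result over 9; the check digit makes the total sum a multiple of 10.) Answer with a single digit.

Partial digits right→left: 2 1 2 8 6 9 4 0 0 4 4 3 1 5 8 3 3 9 8
Double every second digit counting from the check-digit position (so the 1st, 3rd, 5th, ... of the partial from the right).
  doubled (with −9 where >9): 4 4 3 8 0 8 2 7 6 7 → sum 49
  kept as-is: 1 8 9 0 4 3 5 3 9 → sum 42
Total = 49 + 42 = 91.
Check digit = (10 − (91 mod 10)) mod 10 = 9.

9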